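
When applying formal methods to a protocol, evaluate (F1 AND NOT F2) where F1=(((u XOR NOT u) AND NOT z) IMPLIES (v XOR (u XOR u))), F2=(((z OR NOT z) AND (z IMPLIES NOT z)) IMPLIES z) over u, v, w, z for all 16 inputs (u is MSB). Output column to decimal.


F1 = (((u XOR NOT u) AND NOT z) IMPLIES (v XOR (u XOR u)))
F2 = (((z OR NOT z) AND (z IMPLIES NOT z)) IMPLIES z)
Counterexample to F1=>F2 is where F1=1 and F2=0.
Evaluate each row (bits = u,v,w,z, MSB first):
  row 0 [0000]: F1=0 F2=0 -> F1&~F2 -> 0
  row 1 [0001]: F1=1 F2=1 -> F1&~F2 -> 0
  row 2 [0010]: F1=0 F2=0 -> F1&~F2 -> 0
  row 3 [0011]: F1=1 F2=1 -> F1&~F2 -> 0
  row 4 [0100]: F1=1 F2=0 -> F1&~F2 -> 1
  row 5 [0101]: F1=1 F2=1 -> F1&~F2 -> 0
  row 6 [0110]: F1=1 F2=0 -> F1&~F2 -> 1
  row 7 [0111]: F1=1 F2=1 -> F1&~F2 -> 0
  row 8 [1000]: F1=0 F2=0 -> F1&~F2 -> 0
  row 9 [1001]: F1=1 F2=1 -> F1&~F2 -> 0
  row 10 [1010]: F1=0 F2=0 -> F1&~F2 -> 0
  row 11 [1011]: F1=1 F2=1 -> F1&~F2 -> 0
  row 12 [1100]: F1=1 F2=0 -> F1&~F2 -> 1
  row 13 [1101]: F1=1 F2=1 -> F1&~F2 -> 0
  row 14 [1110]: F1=1 F2=0 -> F1&~F2 -> 1
  row 15 [1111]: F1=1 F2=1 -> F1&~F2 -> 0
Full result column, 4 rows per line (u,v fixed per line; w,z runs 00..11 left to right):
  rows 0-3 [u,v=00]: 0000  = hex 0
  rows 4-7 [u,v=01]: 1010  = hex A
  rows 8-11 [u,v=10]: 0000  = hex 0
  rows 12-15 [u,v=11]: 1010  = hex A
Counterexample vector (row 0 .. row 15) = 0000101000001010
Output column grouped in 4s = 0000 1010 0000 1010 = 0x0A0A
Convert to decimal digit by digit (value = value*16 + digit):
  0 -> 0
  0*16 + 10 (A) = 10
  10*16 + 0 = 160
  160*16 + 10 (A) = 2570
Decimal = 2570

2570


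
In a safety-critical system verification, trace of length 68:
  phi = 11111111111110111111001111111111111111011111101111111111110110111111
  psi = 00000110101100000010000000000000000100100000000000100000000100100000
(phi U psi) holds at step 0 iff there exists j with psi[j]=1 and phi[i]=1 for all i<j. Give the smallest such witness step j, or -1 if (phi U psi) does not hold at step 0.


(phi U psi) at 0: need smallest j with psi[j]=1 and phi[i]=1 for all i in [0,j).
Scan from step 0:
  step 0: phi=1, psi=0 -> continue
  step 1: phi=1, psi=0 -> continue
  step 2: phi=1, psi=0 -> continue
  step 3: phi=1, psi=0 -> continue
  step 5: psi=1 and phi held for [0,5) -> witness found
Witness step = 5

5


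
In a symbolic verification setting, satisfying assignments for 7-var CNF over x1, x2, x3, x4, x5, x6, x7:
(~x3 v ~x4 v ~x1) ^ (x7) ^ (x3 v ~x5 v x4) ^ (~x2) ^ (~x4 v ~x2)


CNF with 5 clauses over 7 vars (128 assignments).
An assignment satisfies CNF iff every clause has >=1 true literal.
Check each row (bits = x1,x2,x3,x4,x5,x6,x7; clause T/F shown):
  row 0 [0000000]: clauses=TFTTT -> 0
  row 1 [0000001]: clauses=TTTTT -> 1
  row 2 [0000010]: clauses=TFTTT -> 0
  row 3 [0000011]: clauses=TTTTT -> 1
  row 4 [0000100]: clauses=TFFTT -> 0
  (every remaining row is evaluated the same way; all 128 results are listed next)
Full result column, 8 rows per line (x1,x2,x3,x4 fixed per line; x5,x6,x7 runs 000..111 left to right):
  rows 0-7 [x1,x2,x3,x4=0000]: 01010000  (ones: 2)
  rows 8-15 [x1,x2,x3,x4=0001]: 01010101  (ones: 4)
  rows 16-23 [x1,x2,x3,x4=0010]: 01010101  (ones: 4)
  rows 24-31 [x1,x2,x3,x4=0011]: 01010101  (ones: 4)
  rows 32-39 [x1,x2,x3,x4=0100]: 00000000  (ones: 0)
  rows 40-47 [x1,x2,x3,x4=0101]: 00000000  (ones: 0)
  rows 48-55 [x1,x2,x3,x4=0110]: 00000000  (ones: 0)
  rows 56-63 [x1,x2,x3,x4=0111]: 00000000  (ones: 0)
  rows 64-71 [x1,x2,x3,x4=1000]: 01010000  (ones: 2)
  rows 72-79 [x1,x2,x3,x4=1001]: 01010101  (ones: 4)
  rows 80-87 [x1,x2,x3,x4=1010]: 01010101  (ones: 4)
  rows 88-95 [x1,x2,x3,x4=1011]: 00000000  (ones: 0)
  rows 96-103 [x1,x2,x3,x4=1100]: 00000000  (ones: 0)
  rows 104-111 [x1,x2,x3,x4=1101]: 00000000  (ones: 0)
  rows 112-119 [x1,x2,x3,x4=1110]: 00000000  (ones: 0)
  rows 120-127 [x1,x2,x3,x4=1111]: 00000000  (ones: 0)
Satisfying assignments = 2+4+4+4+0+0+0+0+2+4+4+0+0+0+0+0 = 24

24


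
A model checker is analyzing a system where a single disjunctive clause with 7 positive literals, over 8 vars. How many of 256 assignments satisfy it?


Step 1: Total=2^8=256
Step 2: Unsat when all 7 false: 2^1=2
Step 3: Sat=256-2=254

254


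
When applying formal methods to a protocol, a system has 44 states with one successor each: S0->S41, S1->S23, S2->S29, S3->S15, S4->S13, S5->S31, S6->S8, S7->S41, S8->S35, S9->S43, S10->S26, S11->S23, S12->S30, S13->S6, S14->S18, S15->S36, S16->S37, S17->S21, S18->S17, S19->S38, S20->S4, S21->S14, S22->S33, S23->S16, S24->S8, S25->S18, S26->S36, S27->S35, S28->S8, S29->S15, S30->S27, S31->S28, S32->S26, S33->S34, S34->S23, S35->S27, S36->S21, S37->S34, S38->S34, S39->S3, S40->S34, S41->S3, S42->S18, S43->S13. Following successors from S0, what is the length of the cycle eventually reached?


Trace from S0 until a state repeats:
  S0 -> S41 -> S3 -> S15 -> S36 -> S21 -> S14 -> S18 -> S17 -> S21
S21 first seen at step 5, revisited at step 9.
Cycle length = 9 - 5 = 4

4


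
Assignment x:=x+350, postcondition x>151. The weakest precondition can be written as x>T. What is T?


Formula: wp(x:=E, P) = P[E/x] (substitute E for x in postcondition)
Step 1: Postcondition: x>151
Step 2: Substitute x+350 for x: x+350>151
Step 3: Solve for x: x > 151-350 = -199

-199


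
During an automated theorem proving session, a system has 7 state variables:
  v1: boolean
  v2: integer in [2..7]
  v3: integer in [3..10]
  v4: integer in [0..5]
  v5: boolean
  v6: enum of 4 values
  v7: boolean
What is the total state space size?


State space = product of domain sizes of all variables.
Domain sizes:
  v1 (boolean): 2
  v2 (integer in [2..7]): 6
  v3 (integer in [3..10]): 8
  v4 (integer in [0..5]): 6
  v5 (boolean): 2
  v6 (enum of 4 values): 4
  v7 (boolean): 2
Product = 2 * 6 * 8 * 6 * 2 * 4 * 2 = 9216

9216


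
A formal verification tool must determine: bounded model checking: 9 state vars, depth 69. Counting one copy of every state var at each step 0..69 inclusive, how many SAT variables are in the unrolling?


BMC unrolls to depth k, creating one copy of each state var for steps 0..k.
Step count = 69 + 1 = 70 (steps 0 through 69)
Vars per step = 9
Total = 9 * 70 = 630

630


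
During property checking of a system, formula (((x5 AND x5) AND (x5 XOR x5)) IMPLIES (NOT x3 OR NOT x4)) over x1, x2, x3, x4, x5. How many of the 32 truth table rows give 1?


Formula: (((x5 AND x5) AND (x5 XOR x5)) IMPLIES (NOT x3 OR NOT x4)) over 5 vars (32 rows)
Evaluate each row (x1, x2, x3, x4, x5 as bits, MSB first):
  row 0 [00000]: (((0 AND 0) AND (0 XOR 0)) IMPLIES (NOT 0 OR NOT 0)) -> 1
  row 1 [00001]: (((1 AND 1) AND (1 XOR 1)) IMPLIES (NOT 0 OR NOT 0)) -> 1
  row 2 [00010]: (((0 AND 0) AND (0 XOR 0)) IMPLIES (NOT 0 OR NOT 1)) -> 1
  row 3 [00011]: (((1 AND 1) AND (1 XOR 1)) IMPLIES (NOT 0 OR NOT 1)) -> 1
  row 4 [00100]: (((0 AND 0) AND (0 XOR 0)) IMPLIES (NOT 1 OR NOT 0)) -> 1
  row 5 [00101]: (((1 AND 1) AND (1 XOR 1)) IMPLIES (NOT 1 OR NOT 0)) -> 1
  row 6 [00110]: (((0 AND 0) AND (0 XOR 0)) IMPLIES (NOT 1 OR NOT 1)) -> 1
  row 7 [00111]: (((1 AND 1) AND (1 XOR 1)) IMPLIES (NOT 1 OR NOT 1)) -> 1
  row 8 [01000]: (((0 AND 0) AND (0 XOR 0)) IMPLIES (NOT 0 OR NOT 0)) -> 1
  row 9 [01001]: (((1 AND 1) AND (1 XOR 1)) IMPLIES (NOT 0 OR NOT 0)) -> 1
  row 10 [01010]: (((0 AND 0) AND (0 XOR 0)) IMPLIES (NOT 0 OR NOT 1)) -> 1
  row 11 [01011]: (((1 AND 1) AND (1 XOR 1)) IMPLIES (NOT 0 OR NOT 1)) -> 1
  row 12 [01100]: (((0 AND 0) AND (0 XOR 0)) IMPLIES (NOT 1 OR NOT 0)) -> 1
  row 13 [01101]: (((1 AND 1) AND (1 XOR 1)) IMPLIES (NOT 1 OR NOT 0)) -> 1
  row 14 [01110]: (((0 AND 0) AND (0 XOR 0)) IMPLIES (NOT 1 OR NOT 1)) -> 1
  row 15 [01111]: (((1 AND 1) AND (1 XOR 1)) IMPLIES (NOT 1 OR NOT 1)) -> 1
  row 16 [10000]: (((0 AND 0) AND (0 XOR 0)) IMPLIES (NOT 0 OR NOT 0)) -> 1
  row 17 [10001]: (((1 AND 1) AND (1 XOR 1)) IMPLIES (NOT 0 OR NOT 0)) -> 1
  row 18 [10010]: (((0 AND 0) AND (0 XOR 0)) IMPLIES (NOT 0 OR NOT 1)) -> 1
  row 19 [10011]: (((1 AND 1) AND (1 XOR 1)) IMPLIES (NOT 0 OR NOT 1)) -> 1
  row 20 [10100]: (((0 AND 0) AND (0 XOR 0)) IMPLIES (NOT 1 OR NOT 0)) -> 1
  row 21 [10101]: (((1 AND 1) AND (1 XOR 1)) IMPLIES (NOT 1 OR NOT 0)) -> 1
  row 22 [10110]: (((0 AND 0) AND (0 XOR 0)) IMPLIES (NOT 1 OR NOT 1)) -> 1
  row 23 [10111]: (((1 AND 1) AND (1 XOR 1)) IMPLIES (NOT 1 OR NOT 1)) -> 1
  row 24 [11000]: (((0 AND 0) AND (0 XOR 0)) IMPLIES (NOT 0 OR NOT 0)) -> 1
  row 25 [11001]: (((1 AND 1) AND (1 XOR 1)) IMPLIES (NOT 0 OR NOT 0)) -> 1
  row 26 [11010]: (((0 AND 0) AND (0 XOR 0)) IMPLIES (NOT 0 OR NOT 1)) -> 1
  row 27 [11011]: (((1 AND 1) AND (1 XOR 1)) IMPLIES (NOT 0 OR NOT 1)) -> 1
  row 28 [11100]: (((0 AND 0) AND (0 XOR 0)) IMPLIES (NOT 1 OR NOT 0)) -> 1
  row 29 [11101]: (((1 AND 1) AND (1 XOR 1)) IMPLIES (NOT 1 OR NOT 0)) -> 1
  row 30 [11110]: (((0 AND 0) AND (0 XOR 0)) IMPLIES (NOT 1 OR NOT 1)) -> 1
  row 31 [11111]: (((1 AND 1) AND (1 XOR 1)) IMPLIES (NOT 1 OR NOT 1)) -> 1
Full result column, 8 rows per line (x1,x2 fixed per line; x3,x4,x5 runs 000..111 left to right):
  rows 0-7 [x1,x2=00]: 11111111  (ones: 8)
  rows 8-15 [x1,x2=01]: 11111111  (ones: 8)
  rows 16-23 [x1,x2=10]: 11111111  (ones: 8)
  rows 24-31 [x1,x2=11]: 11111111  (ones: 8)
Count of 1-rows = 8+8+8+8 = 32

32


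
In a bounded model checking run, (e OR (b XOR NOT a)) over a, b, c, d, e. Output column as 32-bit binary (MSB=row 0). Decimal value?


Formula: (e OR (b XOR NOT a)) over a, b, c, d, e (32 rows)
Evaluate each row (bits = a,b,c,d,e, MSB first):
  row 0 [00000]: (0 OR (0 XOR NOT 0)) -> 1
  row 1 [00001]: (1 OR (0 XOR NOT 0)) -> 1
  row 2 [00010]: (0 OR (0 XOR NOT 0)) -> 1
  row 3 [00011]: (1 OR (0 XOR NOT 0)) -> 1
  row 4 [00100]: (0 OR (0 XOR NOT 0)) -> 1
  row 5 [00101]: (1 OR (0 XOR NOT 0)) -> 1
  row 6 [00110]: (0 OR (0 XOR NOT 0)) -> 1
  row 7 [00111]: (1 OR (0 XOR NOT 0)) -> 1
  row 8 [01000]: (0 OR (1 XOR NOT 0)) -> 0
  row 9 [01001]: (1 OR (1 XOR NOT 0)) -> 1
  row 10 [01010]: (0 OR (1 XOR NOT 0)) -> 0
  row 11 [01011]: (1 OR (1 XOR NOT 0)) -> 1
  row 12 [01100]: (0 OR (1 XOR NOT 0)) -> 0
  row 13 [01101]: (1 OR (1 XOR NOT 0)) -> 1
  row 14 [01110]: (0 OR (1 XOR NOT 0)) -> 0
  row 15 [01111]: (1 OR (1 XOR NOT 0)) -> 1
  row 16 [10000]: (0 OR (0 XOR NOT 1)) -> 0
  row 17 [10001]: (1 OR (0 XOR NOT 1)) -> 1
  row 18 [10010]: (0 OR (0 XOR NOT 1)) -> 0
  row 19 [10011]: (1 OR (0 XOR NOT 1)) -> 1
  row 20 [10100]: (0 OR (0 XOR NOT 1)) -> 0
  row 21 [10101]: (1 OR (0 XOR NOT 1)) -> 1
  row 22 [10110]: (0 OR (0 XOR NOT 1)) -> 0
  row 23 [10111]: (1 OR (0 XOR NOT 1)) -> 1
  row 24 [11000]: (0 OR (1 XOR NOT 1)) -> 1
  row 25 [11001]: (1 OR (1 XOR NOT 1)) -> 1
  row 26 [11010]: (0 OR (1 XOR NOT 1)) -> 1
  row 27 [11011]: (1 OR (1 XOR NOT 1)) -> 1
  row 28 [11100]: (0 OR (1 XOR NOT 1)) -> 1
  row 29 [11101]: (1 OR (1 XOR NOT 1)) -> 1
  row 30 [11110]: (0 OR (1 XOR NOT 1)) -> 1
  row 31 [11111]: (1 OR (1 XOR NOT 1)) -> 1
Full result column, 4 rows per line (a,b,c fixed per line; d,e runs 00..11 left to right):
  rows 0-3 [a,b,c=000]: 1111  = hex F
  rows 4-7 [a,b,c=001]: 1111  = hex F
  rows 8-11 [a,b,c=010]: 0101  = hex 5
  rows 12-15 [a,b,c=011]: 0101  = hex 5
  rows 16-19 [a,b,c=100]: 0101  = hex 5
  rows 20-23 [a,b,c=101]: 0101  = hex 5
  rows 24-27 [a,b,c=110]: 1111  = hex F
  rows 28-31 [a,b,c=111]: 1111  = hex F
Output column (row 0 .. row 31) = 11111111010101010101010111111111
Output column grouped in 4s = 1111 1111 0101 0101 0101 0101 1111 1111 = 0xFF5555FF
Convert to decimal digit by digit (value = value*16 + digit):
  F -> 15
  15*16 + 15 (F) = 255
  255*16 + 5 = 4085
  4085*16 + 5 = 65365
  65365*16 + 5 = 1045845
  1045845*16 + 5 = 16733525
  16733525*16 + 15 (F) = 267736415
  267736415*16 + 15 (F) = 4283782655
Decimal = 4283782655

4283782655


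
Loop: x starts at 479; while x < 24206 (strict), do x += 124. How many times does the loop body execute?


Step 1: x goes from 479 toward 24206 by 124; the body runs while x<24206, so iterations = ceil((bound-start)/step)
Step 2: Distance=23727
Step 3: ceil(23727/124)=192

192


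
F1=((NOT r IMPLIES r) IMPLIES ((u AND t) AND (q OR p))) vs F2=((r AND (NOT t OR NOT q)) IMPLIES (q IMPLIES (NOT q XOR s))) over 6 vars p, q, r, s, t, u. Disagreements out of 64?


F1 = ((NOT r IMPLIES r) IMPLIES ((u AND t) AND (q OR p)))
F2 = ((r AND (NOT t OR NOT q)) IMPLIES (q IMPLIES (NOT q XOR s)))
Evaluate both on each of 64 rows (bits = p,q,r,s,t,u):
  row 0 [000000]: F1=1 F2=1 -> 0
  row 1 [000001]: F1=1 F2=1 -> 0
  row 2 [000010]: F1=1 F2=1 -> 0
  row 3 [000011]: F1=1 F2=1 -> 0
  row 4 [000100]: F1=1 F2=1 -> 0
  (every remaining row is evaluated the same way; all 64 results are listed next)
Full result column, 8 rows per line (p,q,r fixed per line; s,t,u runs 000..111 left to right):
  rows 0-7 [p,q,r=000]: 00000000  (ones: 0)
  rows 8-15 [p,q,r=001]: 11111111  (ones: 8)
  rows 16-23 [p,q,r=010]: 00000000  (ones: 0)
  rows 24-31 [p,q,r=011]: 00101110  (ones: 4)
  rows 32-39 [p,q,r=100]: 00000000  (ones: 0)
  rows 40-47 [p,q,r=101]: 11101110  (ones: 6)
  rows 48-55 [p,q,r=110]: 00000000  (ones: 0)
  rows 56-63 [p,q,r=111]: 00101110  (ones: 4)
Disagreements = 0+8+0+4+0+6+0+4 = 22

22


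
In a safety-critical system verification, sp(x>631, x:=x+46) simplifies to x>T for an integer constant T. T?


Formula: sp(P, x:=E) = exists old_x. (x = E[old_x/x]) AND P[old_x/x] (old_x is the value of x before the assignment; eliminate old_x by solving x = E[old_x/x] for old_x)
Step 1: Precondition P: x>631, i.e. old_x > 631
Step 2: Assignment gives x = old_x + 46, so old_x = x - 46
Step 3: Substitute into P: x - 46 > 631
Step 4: Simplify: x > 631+46 = 677

677


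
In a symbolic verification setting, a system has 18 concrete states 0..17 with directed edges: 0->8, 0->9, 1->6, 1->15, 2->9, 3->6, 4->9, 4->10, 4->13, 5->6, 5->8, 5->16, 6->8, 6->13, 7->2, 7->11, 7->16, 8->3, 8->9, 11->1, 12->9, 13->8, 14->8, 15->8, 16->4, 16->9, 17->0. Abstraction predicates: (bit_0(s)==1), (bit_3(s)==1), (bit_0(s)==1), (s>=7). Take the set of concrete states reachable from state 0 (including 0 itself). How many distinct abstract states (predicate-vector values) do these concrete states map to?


BFS from 0:
Concrete reachable: {0, 3, 6, 8, 9, 13}
Abstract via predicates (bit_0(s)==1), (bit_3(s)==1), (bit_0(s)==1), (s>=7):
  (0,0,0,0) <- {0, 6}
  (0,1,0,1) <- {8}
  (1,0,1,0) <- {3}
  (1,1,1,1) <- {9, 13}
Distinct abstract states = 4

4


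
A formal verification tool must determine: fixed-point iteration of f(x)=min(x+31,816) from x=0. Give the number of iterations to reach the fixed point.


Step 1: x=0, cap=816, increment=31
Step 2: x grows by 31 each step until capped at 816; fixed point is x=816
Step 3: iterations = ceil(816/31) = 27

27


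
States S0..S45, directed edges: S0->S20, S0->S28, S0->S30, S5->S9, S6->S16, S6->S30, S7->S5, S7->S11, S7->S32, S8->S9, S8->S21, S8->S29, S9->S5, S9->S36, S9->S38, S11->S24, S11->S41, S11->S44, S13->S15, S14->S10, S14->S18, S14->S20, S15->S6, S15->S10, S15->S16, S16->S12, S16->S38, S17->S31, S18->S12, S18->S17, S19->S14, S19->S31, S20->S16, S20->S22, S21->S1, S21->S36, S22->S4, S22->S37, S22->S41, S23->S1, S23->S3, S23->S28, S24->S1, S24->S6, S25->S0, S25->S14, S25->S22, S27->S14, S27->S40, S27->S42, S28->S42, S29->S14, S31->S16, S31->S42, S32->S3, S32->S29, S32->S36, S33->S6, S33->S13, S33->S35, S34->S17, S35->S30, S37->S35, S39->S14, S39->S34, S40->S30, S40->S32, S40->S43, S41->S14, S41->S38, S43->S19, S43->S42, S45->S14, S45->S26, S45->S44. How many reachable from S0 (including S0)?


BFS from S0:
  layer 0: {S0}
  layer 1: {S20, S28, S30}
  layer 2: {S16, S22, S42}
  layer 3: {S4, S12, S37, S38, S41}
  layer 4: {S14, S35}
  layer 5: {S10, S18}
  layer 6: {S17}
  layer 7: {S31}
Reachable set: {S0, S4, S10, S12, S14, S16, S17, S18, S20, S22, S28, S30, S31, S35, S37, S38, S41, S42}
Count = 18

18


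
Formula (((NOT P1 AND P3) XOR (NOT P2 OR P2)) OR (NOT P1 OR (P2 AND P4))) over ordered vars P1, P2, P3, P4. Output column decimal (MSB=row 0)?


Formula: (((NOT P1 AND P3) XOR (NOT P2 OR P2)) OR (NOT P1 OR (P2 AND P4))) over P1, P2, P3, P4 (16 rows)
Evaluate each row (bits = P1,P2,P3,P4, MSB first):
  row 0 [0000]: (((NOT 0 AND 0) XOR (NOT 0 OR 0)) OR (NOT 0 OR (0 AND 0))) -> 1
  row 1 [0001]: (((NOT 0 AND 0) XOR (NOT 0 OR 0)) OR (NOT 0 OR (0 AND 1))) -> 1
  row 2 [0010]: (((NOT 0 AND 1) XOR (NOT 0 OR 0)) OR (NOT 0 OR (0 AND 0))) -> 1
  row 3 [0011]: (((NOT 0 AND 1) XOR (NOT 0 OR 0)) OR (NOT 0 OR (0 AND 1))) -> 1
  row 4 [0100]: (((NOT 0 AND 0) XOR (NOT 1 OR 1)) OR (NOT 0 OR (1 AND 0))) -> 1
  row 5 [0101]: (((NOT 0 AND 0) XOR (NOT 1 OR 1)) OR (NOT 0 OR (1 AND 1))) -> 1
  row 6 [0110]: (((NOT 0 AND 1) XOR (NOT 1 OR 1)) OR (NOT 0 OR (1 AND 0))) -> 1
  row 7 [0111]: (((NOT 0 AND 1) XOR (NOT 1 OR 1)) OR (NOT 0 OR (1 AND 1))) -> 1
  row 8 [1000]: (((NOT 1 AND 0) XOR (NOT 0 OR 0)) OR (NOT 1 OR (0 AND 0))) -> 1
  row 9 [1001]: (((NOT 1 AND 0) XOR (NOT 0 OR 0)) OR (NOT 1 OR (0 AND 1))) -> 1
  row 10 [1010]: (((NOT 1 AND 1) XOR (NOT 0 OR 0)) OR (NOT 1 OR (0 AND 0))) -> 1
  row 11 [1011]: (((NOT 1 AND 1) XOR (NOT 0 OR 0)) OR (NOT 1 OR (0 AND 1))) -> 1
  row 12 [1100]: (((NOT 1 AND 0) XOR (NOT 1 OR 1)) OR (NOT 1 OR (1 AND 0))) -> 1
  row 13 [1101]: (((NOT 1 AND 0) XOR (NOT 1 OR 1)) OR (NOT 1 OR (1 AND 1))) -> 1
  row 14 [1110]: (((NOT 1 AND 1) XOR (NOT 1 OR 1)) OR (NOT 1 OR (1 AND 0))) -> 1
  row 15 [1111]: (((NOT 1 AND 1) XOR (NOT 1 OR 1)) OR (NOT 1 OR (1 AND 1))) -> 1
Full result column, 4 rows per line (P1,P2 fixed per line; P3,P4 runs 00..11 left to right):
  rows 0-3 [P1,P2=00]: 1111  = hex F
  rows 4-7 [P1,P2=01]: 1111  = hex F
  rows 8-11 [P1,P2=10]: 1111  = hex F
  rows 12-15 [P1,P2=11]: 1111  = hex F
Output column (row 0 .. row 15) = 1111111111111111
Output column grouped in 4s = 1111 1111 1111 1111 = 0xFFFF
Convert to decimal digit by digit (value = value*16 + digit):
  F -> 15
  15*16 + 15 (F) = 255
  255*16 + 15 (F) = 4095
  4095*16 + 15 (F) = 65535
Decimal = 65535

65535


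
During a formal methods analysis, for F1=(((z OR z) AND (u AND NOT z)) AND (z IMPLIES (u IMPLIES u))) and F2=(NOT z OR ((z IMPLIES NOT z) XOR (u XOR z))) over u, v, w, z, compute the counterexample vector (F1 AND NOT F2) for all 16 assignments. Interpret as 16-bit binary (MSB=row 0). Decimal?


F1 = (((z OR z) AND (u AND NOT z)) AND (z IMPLIES (u IMPLIES u)))
F2 = (NOT z OR ((z IMPLIES NOT z) XOR (u XOR z)))
Counterexample to F1=>F2 is where F1=1 and F2=0.
Evaluate each row (bits = u,v,w,z, MSB first):
  row 0 [0000]: F1=0 F2=1 -> F1&~F2 -> 0
  row 1 [0001]: F1=0 F2=1 -> F1&~F2 -> 0
  row 2 [0010]: F1=0 F2=1 -> F1&~F2 -> 0
  row 3 [0011]: F1=0 F2=1 -> F1&~F2 -> 0
  row 4 [0100]: F1=0 F2=1 -> F1&~F2 -> 0
  row 5 [0101]: F1=0 F2=1 -> F1&~F2 -> 0
  row 6 [0110]: F1=0 F2=1 -> F1&~F2 -> 0
  row 7 [0111]: F1=0 F2=1 -> F1&~F2 -> 0
  row 8 [1000]: F1=0 F2=1 -> F1&~F2 -> 0
  row 9 [1001]: F1=0 F2=0 -> F1&~F2 -> 0
  row 10 [1010]: F1=0 F2=1 -> F1&~F2 -> 0
  row 11 [1011]: F1=0 F2=0 -> F1&~F2 -> 0
  row 12 [1100]: F1=0 F2=1 -> F1&~F2 -> 0
  row 13 [1101]: F1=0 F2=0 -> F1&~F2 -> 0
  row 14 [1110]: F1=0 F2=1 -> F1&~F2 -> 0
  row 15 [1111]: F1=0 F2=0 -> F1&~F2 -> 0
Full result column, 4 rows per line (u,v fixed per line; w,z runs 00..11 left to right):
  rows 0-3 [u,v=00]: 0000  = hex 0
  rows 4-7 [u,v=01]: 0000  = hex 0
  rows 8-11 [u,v=10]: 0000  = hex 0
  rows 12-15 [u,v=11]: 0000  = hex 0
Counterexample vector (row 0 .. row 15) = 0000000000000000
Output column grouped in 4s = 0000 0000 0000 0000 = 0x0000
Convert to decimal digit by digit (value = value*16 + digit):
  0 -> 0
  0*16 + 0 = 0
  0*16 + 0 = 0
  0*16 + 0 = 0
Decimal = 0

0


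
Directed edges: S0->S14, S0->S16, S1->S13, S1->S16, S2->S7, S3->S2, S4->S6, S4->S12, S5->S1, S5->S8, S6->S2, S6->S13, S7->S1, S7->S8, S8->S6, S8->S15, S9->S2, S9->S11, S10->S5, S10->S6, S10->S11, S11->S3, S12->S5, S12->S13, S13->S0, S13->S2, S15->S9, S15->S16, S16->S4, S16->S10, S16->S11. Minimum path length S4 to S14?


BFS layer-by-layer from S4:
  dist 0: {S4}
  dist 1: {S6, S12}
  dist 2: {S2, S5, S13}
  dist 3: {S0, S1, S7, S8}
  dist 4: {S14, S15, S16}
  -> S14 reached at distance 4
Shortest path length = 4

4


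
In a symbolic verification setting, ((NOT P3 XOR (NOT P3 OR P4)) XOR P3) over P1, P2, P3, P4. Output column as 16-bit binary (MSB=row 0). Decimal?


Formula: ((NOT P3 XOR (NOT P3 OR P4)) XOR P3) over P1, P2, P3, P4 (16 rows)
Evaluate each row (bits = P1,P2,P3,P4, MSB first):
  row 0 [0000]: ((NOT 0 XOR (NOT 0 OR 0)) XOR 0) -> 0
  row 1 [0001]: ((NOT 0 XOR (NOT 0 OR 1)) XOR 0) -> 0
  row 2 [0010]: ((NOT 1 XOR (NOT 1 OR 0)) XOR 1) -> 1
  row 3 [0011]: ((NOT 1 XOR (NOT 1 OR 1)) XOR 1) -> 0
  row 4 [0100]: ((NOT 0 XOR (NOT 0 OR 0)) XOR 0) -> 0
  row 5 [0101]: ((NOT 0 XOR (NOT 0 OR 1)) XOR 0) -> 0
  row 6 [0110]: ((NOT 1 XOR (NOT 1 OR 0)) XOR 1) -> 1
  row 7 [0111]: ((NOT 1 XOR (NOT 1 OR 1)) XOR 1) -> 0
  row 8 [1000]: ((NOT 0 XOR (NOT 0 OR 0)) XOR 0) -> 0
  row 9 [1001]: ((NOT 0 XOR (NOT 0 OR 1)) XOR 0) -> 0
  row 10 [1010]: ((NOT 1 XOR (NOT 1 OR 0)) XOR 1) -> 1
  row 11 [1011]: ((NOT 1 XOR (NOT 1 OR 1)) XOR 1) -> 0
  row 12 [1100]: ((NOT 0 XOR (NOT 0 OR 0)) XOR 0) -> 0
  row 13 [1101]: ((NOT 0 XOR (NOT 0 OR 1)) XOR 0) -> 0
  row 14 [1110]: ((NOT 1 XOR (NOT 1 OR 0)) XOR 1) -> 1
  row 15 [1111]: ((NOT 1 XOR (NOT 1 OR 1)) XOR 1) -> 0
Full result column, 4 rows per line (P1,P2 fixed per line; P3,P4 runs 00..11 left to right):
  rows 0-3 [P1,P2=00]: 0010  = hex 2
  rows 4-7 [P1,P2=01]: 0010  = hex 2
  rows 8-11 [P1,P2=10]: 0010  = hex 2
  rows 12-15 [P1,P2=11]: 0010  = hex 2
Output column (row 0 .. row 15) = 0010001000100010
Output column grouped in 4s = 0010 0010 0010 0010 = 0x2222
Convert to decimal digit by digit (value = value*16 + digit):
  2 -> 2
  2*16 + 2 = 34
  34*16 + 2 = 546
  546*16 + 2 = 8738
Decimal = 8738

8738


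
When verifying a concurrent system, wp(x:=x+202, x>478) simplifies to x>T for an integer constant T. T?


Formula: wp(x:=E, P) = P[E/x] (substitute E for x in postcondition)
Step 1: Postcondition: x>478
Step 2: Substitute x+202 for x: x+202>478
Step 3: Solve for x: x > 478-202 = 276

276


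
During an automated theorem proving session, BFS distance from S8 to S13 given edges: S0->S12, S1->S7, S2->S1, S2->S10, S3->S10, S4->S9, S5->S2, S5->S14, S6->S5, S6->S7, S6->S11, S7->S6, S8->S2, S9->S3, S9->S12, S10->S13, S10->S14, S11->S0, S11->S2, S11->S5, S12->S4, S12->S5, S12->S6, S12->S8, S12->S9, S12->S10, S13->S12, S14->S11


BFS layer-by-layer from S8:
  dist 0: {S8}
  dist 1: {S2}
  dist 2: {S1, S10}
  dist 3: {S7, S13, S14}
  -> S13 reached at distance 3
Shortest path length = 3

3


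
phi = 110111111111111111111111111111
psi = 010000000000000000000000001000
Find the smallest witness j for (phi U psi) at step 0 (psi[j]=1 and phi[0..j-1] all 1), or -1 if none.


(phi U psi) at 0: need smallest j with psi[j]=1 and phi[i]=1 for all i in [0,j).
Scan from step 0:
  step 0: phi=1, psi=0 -> continue
  step 1: psi=1 and phi held for [0,1) -> witness found
Witness step = 1

1


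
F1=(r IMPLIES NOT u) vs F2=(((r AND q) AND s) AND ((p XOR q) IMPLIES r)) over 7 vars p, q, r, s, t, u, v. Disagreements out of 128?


F1 = (r IMPLIES NOT u)
F2 = (((r AND q) AND s) AND ((p XOR q) IMPLIES r))
Evaluate both on each of 128 rows (bits = p,q,r,s,t,u,v):
  row 0 [0000000]: F1=1 F2=0 (differ) -> 1
  row 1 [0000001]: F1=1 F2=0 (differ) -> 1
  row 2 [0000010]: F1=1 F2=0 (differ) -> 1
  row 3 [0000011]: F1=1 F2=0 (differ) -> 1
  row 4 [0000100]: F1=1 F2=0 (differ) -> 1
  (every remaining row is evaluated the same way; all 128 results are listed next)
Full result column, 8 rows per line (p,q,r,s fixed per line; t,u,v runs 000..111 left to right):
  rows 0-7 [p,q,r,s=0000]: 11111111  (ones: 8)
  rows 8-15 [p,q,r,s=0001]: 11111111  (ones: 8)
  rows 16-23 [p,q,r,s=0010]: 11001100  (ones: 4)
  rows 24-31 [p,q,r,s=0011]: 11001100  (ones: 4)
  rows 32-39 [p,q,r,s=0100]: 11111111  (ones: 8)
  rows 40-47 [p,q,r,s=0101]: 11111111  (ones: 8)
  rows 48-55 [p,q,r,s=0110]: 11001100  (ones: 4)
  rows 56-63 [p,q,r,s=0111]: 00110011  (ones: 4)
  rows 64-71 [p,q,r,s=1000]: 11111111  (ones: 8)
  rows 72-79 [p,q,r,s=1001]: 11111111  (ones: 8)
  rows 80-87 [p,q,r,s=1010]: 11001100  (ones: 4)
  rows 88-95 [p,q,r,s=1011]: 11001100  (ones: 4)
  rows 96-103 [p,q,r,s=1100]: 11111111  (ones: 8)
  rows 104-111 [p,q,r,s=1101]: 11111111  (ones: 8)
  rows 112-119 [p,q,r,s=1110]: 11001100  (ones: 4)
  rows 120-127 [p,q,r,s=1111]: 00110011  (ones: 4)
Disagreements = 8+8+4+4+8+8+4+4+8+8+4+4+8+8+4+4 = 96

96


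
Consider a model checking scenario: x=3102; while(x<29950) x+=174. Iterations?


Step 1: x goes from 3102 toward 29950 by 174; the body runs while x<29950, so iterations = ceil((bound-start)/step)
Step 2: Distance=26848
Step 3: ceil(26848/174)=155

155


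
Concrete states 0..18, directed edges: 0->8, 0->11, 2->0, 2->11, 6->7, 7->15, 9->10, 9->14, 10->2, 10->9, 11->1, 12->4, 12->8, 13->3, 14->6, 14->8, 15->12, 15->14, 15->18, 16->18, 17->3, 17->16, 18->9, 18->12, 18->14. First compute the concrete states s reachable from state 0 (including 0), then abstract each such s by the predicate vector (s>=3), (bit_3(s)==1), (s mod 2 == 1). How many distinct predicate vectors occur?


BFS from 0:
Concrete reachable: {0, 1, 8, 11}
Abstract via predicates (s>=3), (bit_3(s)==1), (s mod 2 == 1):
  (0,0,0) <- {0}
  (0,0,1) <- {1}
  (1,1,0) <- {8}
  (1,1,1) <- {11}
Distinct abstract states = 4

4


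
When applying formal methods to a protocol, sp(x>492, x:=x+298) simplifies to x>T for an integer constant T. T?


Formula: sp(P, x:=E) = exists old_x. (x = E[old_x/x]) AND P[old_x/x] (old_x is the value of x before the assignment; eliminate old_x by solving x = E[old_x/x] for old_x)
Step 1: Precondition P: x>492, i.e. old_x > 492
Step 2: Assignment gives x = old_x + 298, so old_x = x - 298
Step 3: Substitute into P: x - 298 > 492
Step 4: Simplify: x > 492+298 = 790

790


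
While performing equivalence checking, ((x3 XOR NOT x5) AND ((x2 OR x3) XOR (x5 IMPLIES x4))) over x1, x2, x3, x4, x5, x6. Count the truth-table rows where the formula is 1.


Formula: ((x3 XOR NOT x5) AND ((x2 OR x3) XOR (x5 IMPLIES x4))) over 6 vars (64 rows)
Evaluate each row (x1, x2, x3, x4, x5, x6 as bits, MSB first):
  row 0 [000000]: ((0 XOR NOT 0) AND ((0 OR 0) XOR (0 IMPLIES 0))) -> 1
  row 1 [000001]: ((0 XOR NOT 0) AND ((0 OR 0) XOR (0 IMPLIES 0))) -> 1
  row 2 [000010]: ((0 XOR NOT 1) AND ((0 OR 0) XOR (1 IMPLIES 0))) -> 0
  row 3 [000011]: ((0 XOR NOT 1) AND ((0 OR 0) XOR (1 IMPLIES 0))) -> 0
  row 4 [000100]: ((0 XOR NOT 0) AND ((0 OR 0) XOR (0 IMPLIES 1))) -> 1
  (every remaining row is evaluated the same way; all 64 results are listed next)
Full result column, 8 rows per line (x1,x2,x3 fixed per line; x4,x5,x6 runs 000..111 left to right):
  rows 0-7 [x1,x2,x3=000]: 11001100  (ones: 4)
  rows 8-15 [x1,x2,x3=001]: 00110000  (ones: 2)
  rows 16-23 [x1,x2,x3=010]: 00000000  (ones: 0)
  rows 24-31 [x1,x2,x3=011]: 00110000  (ones: 2)
  rows 32-39 [x1,x2,x3=100]: 11001100  (ones: 4)
  rows 40-47 [x1,x2,x3=101]: 00110000  (ones: 2)
  rows 48-55 [x1,x2,x3=110]: 00000000  (ones: 0)
  rows 56-63 [x1,x2,x3=111]: 00110000  (ones: 2)
Count of 1-rows = 4+2+0+2+4+2+0+2 = 16

16


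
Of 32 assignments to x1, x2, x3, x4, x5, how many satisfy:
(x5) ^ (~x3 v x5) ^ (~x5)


CNF with 3 clauses over 5 vars (32 assignments).
An assignment satisfies CNF iff every clause has >=1 true literal.
Check each row (bits = x1,x2,x3,x4,x5; clause T/F shown):
  row 0 [00000]: clauses=FTT -> 0
  row 1 [00001]: clauses=TTF -> 0
  row 2 [00010]: clauses=FTT -> 0
  row 3 [00011]: clauses=TTF -> 0
  row 4 [00100]: clauses=FFT -> 0
  row 5 [00101]: clauses=TTF -> 0
  row 6 [00110]: clauses=FFT -> 0
  row 7 [00111]: clauses=TTF -> 0
  row 8 [01000]: clauses=FTT -> 0
  row 9 [01001]: clauses=TTF -> 0
  row 10 [01010]: clauses=FTT -> 0
  row 11 [01011]: clauses=TTF -> 0
  row 12 [01100]: clauses=FFT -> 0
  row 13 [01101]: clauses=TTF -> 0
  row 14 [01110]: clauses=FFT -> 0
  row 15 [01111]: clauses=TTF -> 0
  row 16 [10000]: clauses=FTT -> 0
  row 17 [10001]: clauses=TTF -> 0
  row 18 [10010]: clauses=FTT -> 0
  row 19 [10011]: clauses=TTF -> 0
  row 20 [10100]: clauses=FFT -> 0
  row 21 [10101]: clauses=TTF -> 0
  row 22 [10110]: clauses=FFT -> 0
  row 23 [10111]: clauses=TTF -> 0
  row 24 [11000]: clauses=FTT -> 0
  row 25 [11001]: clauses=TTF -> 0
  row 26 [11010]: clauses=FTT -> 0
  row 27 [11011]: clauses=TTF -> 0
  row 28 [11100]: clauses=FFT -> 0
  row 29 [11101]: clauses=TTF -> 0
  row 30 [11110]: clauses=FFT -> 0
  row 31 [11111]: clauses=TTF -> 0
Full result column, 8 rows per line (x1,x2 fixed per line; x3,x4,x5 runs 000..111 left to right):
  rows 0-7 [x1,x2=00]: 00000000  (ones: 0)
  rows 8-15 [x1,x2=01]: 00000000  (ones: 0)
  rows 16-23 [x1,x2=10]: 00000000  (ones: 0)
  rows 24-31 [x1,x2=11]: 00000000  (ones: 0)
Satisfying assignments = 0+0+0+0 = 0

0


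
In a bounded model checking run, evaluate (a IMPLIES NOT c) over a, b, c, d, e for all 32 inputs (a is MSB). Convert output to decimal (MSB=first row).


Formula: (a IMPLIES NOT c) over a, b, c, d, e (32 rows)
Evaluate each row (bits = a,b,c,d,e, MSB first):
  row 0 [00000]: (0 IMPLIES NOT 0) -> 1
  row 1 [00001]: (0 IMPLIES NOT 0) -> 1
  row 2 [00010]: (0 IMPLIES NOT 0) -> 1
  row 3 [00011]: (0 IMPLIES NOT 0) -> 1
  row 4 [00100]: (0 IMPLIES NOT 1) -> 1
  row 5 [00101]: (0 IMPLIES NOT 1) -> 1
  row 6 [00110]: (0 IMPLIES NOT 1) -> 1
  row 7 [00111]: (0 IMPLIES NOT 1) -> 1
  row 8 [01000]: (0 IMPLIES NOT 0) -> 1
  row 9 [01001]: (0 IMPLIES NOT 0) -> 1
  row 10 [01010]: (0 IMPLIES NOT 0) -> 1
  row 11 [01011]: (0 IMPLIES NOT 0) -> 1
  row 12 [01100]: (0 IMPLIES NOT 1) -> 1
  row 13 [01101]: (0 IMPLIES NOT 1) -> 1
  row 14 [01110]: (0 IMPLIES NOT 1) -> 1
  row 15 [01111]: (0 IMPLIES NOT 1) -> 1
  row 16 [10000]: (1 IMPLIES NOT 0) -> 1
  row 17 [10001]: (1 IMPLIES NOT 0) -> 1
  row 18 [10010]: (1 IMPLIES NOT 0) -> 1
  row 19 [10011]: (1 IMPLIES NOT 0) -> 1
  row 20 [10100]: (1 IMPLIES NOT 1) -> 0
  row 21 [10101]: (1 IMPLIES NOT 1) -> 0
  row 22 [10110]: (1 IMPLIES NOT 1) -> 0
  row 23 [10111]: (1 IMPLIES NOT 1) -> 0
  row 24 [11000]: (1 IMPLIES NOT 0) -> 1
  row 25 [11001]: (1 IMPLIES NOT 0) -> 1
  row 26 [11010]: (1 IMPLIES NOT 0) -> 1
  row 27 [11011]: (1 IMPLIES NOT 0) -> 1
  row 28 [11100]: (1 IMPLIES NOT 1) -> 0
  row 29 [11101]: (1 IMPLIES NOT 1) -> 0
  row 30 [11110]: (1 IMPLIES NOT 1) -> 0
  row 31 [11111]: (1 IMPLIES NOT 1) -> 0
Full result column, 4 rows per line (a,b,c fixed per line; d,e runs 00..11 left to right):
  rows 0-3 [a,b,c=000]: 1111  = hex F
  rows 4-7 [a,b,c=001]: 1111  = hex F
  rows 8-11 [a,b,c=010]: 1111  = hex F
  rows 12-15 [a,b,c=011]: 1111  = hex F
  rows 16-19 [a,b,c=100]: 1111  = hex F
  rows 20-23 [a,b,c=101]: 0000  = hex 0
  rows 24-27 [a,b,c=110]: 1111  = hex F
  rows 28-31 [a,b,c=111]: 0000  = hex 0
Output column (row 0 .. row 31) = 11111111111111111111000011110000
Output column grouped in 4s = 1111 1111 1111 1111 1111 0000 1111 0000 = 0xFFFFF0F0
Convert to decimal digit by digit (value = value*16 + digit):
  F -> 15
  15*16 + 15 (F) = 255
  255*16 + 15 (F) = 4095
  4095*16 + 15 (F) = 65535
  65535*16 + 15 (F) = 1048575
  1048575*16 + 0 = 16777200
  16777200*16 + 15 (F) = 268435215
  268435215*16 + 0 = 4294963440
Decimal = 4294963440

4294963440


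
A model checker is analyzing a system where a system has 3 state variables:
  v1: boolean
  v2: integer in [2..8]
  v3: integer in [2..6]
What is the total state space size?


State space = product of domain sizes of all variables.
Domain sizes:
  v1 (boolean): 2
  v2 (integer in [2..8]): 7
  v3 (integer in [2..6]): 5
Product = 2 * 7 * 5 = 70

70


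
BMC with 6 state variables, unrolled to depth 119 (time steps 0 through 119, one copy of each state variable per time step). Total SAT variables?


BMC unrolls to depth k, creating one copy of each state var for steps 0..k.
Step count = 119 + 1 = 120 (steps 0 through 119)
Vars per step = 6
Total = 6 * 120 = 720

720


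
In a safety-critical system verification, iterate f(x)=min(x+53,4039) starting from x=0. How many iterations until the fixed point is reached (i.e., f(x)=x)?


Step 1: x=0, cap=4039, increment=53
Step 2: x grows by 53 each step until capped at 4039; fixed point is x=4039
Step 3: iterations = ceil(4039/53) = 77

77


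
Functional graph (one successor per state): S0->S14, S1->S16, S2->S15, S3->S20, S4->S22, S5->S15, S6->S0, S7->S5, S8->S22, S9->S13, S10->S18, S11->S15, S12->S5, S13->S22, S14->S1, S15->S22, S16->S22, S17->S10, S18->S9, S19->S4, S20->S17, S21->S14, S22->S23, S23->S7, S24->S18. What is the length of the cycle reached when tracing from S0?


Trace from S0 until a state repeats:
  S0 -> S14 -> S1 -> S16 -> S22 -> S23 -> S7 -> S5 -> S15 -> S22
S22 first seen at step 4, revisited at step 9.
Cycle length = 9 - 4 = 5

5


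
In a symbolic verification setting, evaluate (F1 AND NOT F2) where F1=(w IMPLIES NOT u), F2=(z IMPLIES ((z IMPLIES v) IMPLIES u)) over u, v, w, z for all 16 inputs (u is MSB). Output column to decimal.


F1 = (w IMPLIES NOT u)
F2 = (z IMPLIES ((z IMPLIES v) IMPLIES u))
Counterexample to F1=>F2 is where F1=1 and F2=0.
Evaluate each row (bits = u,v,w,z, MSB first):
  row 0 [0000]: F1=1 F2=1 -> F1&~F2 -> 0
  row 1 [0001]: F1=1 F2=1 -> F1&~F2 -> 0
  row 2 [0010]: F1=1 F2=1 -> F1&~F2 -> 0
  row 3 [0011]: F1=1 F2=1 -> F1&~F2 -> 0
  row 4 [0100]: F1=1 F2=1 -> F1&~F2 -> 0
  row 5 [0101]: F1=1 F2=0 -> F1&~F2 -> 1
  row 6 [0110]: F1=1 F2=1 -> F1&~F2 -> 0
  row 7 [0111]: F1=1 F2=0 -> F1&~F2 -> 1
  row 8 [1000]: F1=1 F2=1 -> F1&~F2 -> 0
  row 9 [1001]: F1=1 F2=1 -> F1&~F2 -> 0
  row 10 [1010]: F1=0 F2=1 -> F1&~F2 -> 0
  row 11 [1011]: F1=0 F2=1 -> F1&~F2 -> 0
  row 12 [1100]: F1=1 F2=1 -> F1&~F2 -> 0
  row 13 [1101]: F1=1 F2=1 -> F1&~F2 -> 0
  row 14 [1110]: F1=0 F2=1 -> F1&~F2 -> 0
  row 15 [1111]: F1=0 F2=1 -> F1&~F2 -> 0
Full result column, 4 rows per line (u,v fixed per line; w,z runs 00..11 left to right):
  rows 0-3 [u,v=00]: 0000  = hex 0
  rows 4-7 [u,v=01]: 0101  = hex 5
  rows 8-11 [u,v=10]: 0000  = hex 0
  rows 12-15 [u,v=11]: 0000  = hex 0
Counterexample vector (row 0 .. row 15) = 0000010100000000
Output column grouped in 4s = 0000 0101 0000 0000 = 0x0500
Convert to decimal digit by digit (value = value*16 + digit):
  0 -> 0
  0*16 + 5 = 5
  5*16 + 0 = 80
  80*16 + 0 = 1280
Decimal = 1280

1280


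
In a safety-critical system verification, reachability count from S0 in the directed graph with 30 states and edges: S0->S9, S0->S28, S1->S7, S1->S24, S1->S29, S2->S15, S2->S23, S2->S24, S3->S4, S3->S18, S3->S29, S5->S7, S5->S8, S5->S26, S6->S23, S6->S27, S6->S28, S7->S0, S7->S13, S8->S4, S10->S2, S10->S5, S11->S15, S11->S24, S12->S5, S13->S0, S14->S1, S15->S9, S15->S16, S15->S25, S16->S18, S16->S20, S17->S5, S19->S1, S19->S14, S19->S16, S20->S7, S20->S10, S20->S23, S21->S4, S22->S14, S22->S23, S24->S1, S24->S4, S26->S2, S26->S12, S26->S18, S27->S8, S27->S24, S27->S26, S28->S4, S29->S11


BFS from S0:
  layer 0: {S0}
  layer 1: {S9, S28}
  layer 2: {S4}
Reachable set: {S0, S4, S9, S28}
Count = 4

4


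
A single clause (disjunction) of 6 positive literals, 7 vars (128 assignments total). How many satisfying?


Step 1: Total=2^7=128
Step 2: Unsat when all 6 false: 2^1=2
Step 3: Sat=128-2=126

126


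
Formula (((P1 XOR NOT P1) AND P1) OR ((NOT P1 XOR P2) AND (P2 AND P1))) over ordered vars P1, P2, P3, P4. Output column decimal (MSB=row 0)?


Formula: (((P1 XOR NOT P1) AND P1) OR ((NOT P1 XOR P2) AND (P2 AND P1))) over P1, P2, P3, P4 (16 rows)
Evaluate each row (bits = P1,P2,P3,P4, MSB first):
  row 0 [0000]: (((0 XOR NOT 0) AND 0) OR ((NOT 0 XOR 0) AND (0 AND 0))) -> 0
  row 1 [0001]: (((0 XOR NOT 0) AND 0) OR ((NOT 0 XOR 0) AND (0 AND 0))) -> 0
  row 2 [0010]: (((0 XOR NOT 0) AND 0) OR ((NOT 0 XOR 0) AND (0 AND 0))) -> 0
  row 3 [0011]: (((0 XOR NOT 0) AND 0) OR ((NOT 0 XOR 0) AND (0 AND 0))) -> 0
  row 4 [0100]: (((0 XOR NOT 0) AND 0) OR ((NOT 0 XOR 1) AND (1 AND 0))) -> 0
  row 5 [0101]: (((0 XOR NOT 0) AND 0) OR ((NOT 0 XOR 1) AND (1 AND 0))) -> 0
  row 6 [0110]: (((0 XOR NOT 0) AND 0) OR ((NOT 0 XOR 1) AND (1 AND 0))) -> 0
  row 7 [0111]: (((0 XOR NOT 0) AND 0) OR ((NOT 0 XOR 1) AND (1 AND 0))) -> 0
  row 8 [1000]: (((1 XOR NOT 1) AND 1) OR ((NOT 1 XOR 0) AND (0 AND 1))) -> 1
  row 9 [1001]: (((1 XOR NOT 1) AND 1) OR ((NOT 1 XOR 0) AND (0 AND 1))) -> 1
  row 10 [1010]: (((1 XOR NOT 1) AND 1) OR ((NOT 1 XOR 0) AND (0 AND 1))) -> 1
  row 11 [1011]: (((1 XOR NOT 1) AND 1) OR ((NOT 1 XOR 0) AND (0 AND 1))) -> 1
  row 12 [1100]: (((1 XOR NOT 1) AND 1) OR ((NOT 1 XOR 1) AND (1 AND 1))) -> 1
  row 13 [1101]: (((1 XOR NOT 1) AND 1) OR ((NOT 1 XOR 1) AND (1 AND 1))) -> 1
  row 14 [1110]: (((1 XOR NOT 1) AND 1) OR ((NOT 1 XOR 1) AND (1 AND 1))) -> 1
  row 15 [1111]: (((1 XOR NOT 1) AND 1) OR ((NOT 1 XOR 1) AND (1 AND 1))) -> 1
Full result column, 4 rows per line (P1,P2 fixed per line; P3,P4 runs 00..11 left to right):
  rows 0-3 [P1,P2=00]: 0000  = hex 0
  rows 4-7 [P1,P2=01]: 0000  = hex 0
  rows 8-11 [P1,P2=10]: 1111  = hex F
  rows 12-15 [P1,P2=11]: 1111  = hex F
Output column (row 0 .. row 15) = 0000000011111111
Output column grouped in 4s = 0000 0000 1111 1111 = 0x00FF
Convert to decimal digit by digit (value = value*16 + digit):
  0 -> 0
  0*16 + 0 = 0
  0*16 + 15 (F) = 15
  15*16 + 15 (F) = 255
Decimal = 255

255


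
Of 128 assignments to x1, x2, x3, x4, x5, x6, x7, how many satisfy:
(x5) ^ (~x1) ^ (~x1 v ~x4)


CNF with 3 clauses over 7 vars (128 assignments).
An assignment satisfies CNF iff every clause has >=1 true literal.
Check each row (bits = x1,x2,x3,x4,x5,x6,x7; clause T/F shown):
  row 0 [0000000]: clauses=FTT -> 0
  row 1 [0000001]: clauses=FTT -> 0
  row 2 [0000010]: clauses=FTT -> 0
  row 3 [0000011]: clauses=FTT -> 0
  row 4 [0000100]: clauses=TTT -> 1
  (every remaining row is evaluated the same way; all 128 results are listed next)
Full result column, 8 rows per line (x1,x2,x3,x4 fixed per line; x5,x6,x7 runs 000..111 left to right):
  rows 0-7 [x1,x2,x3,x4=0000]: 00001111  (ones: 4)
  rows 8-15 [x1,x2,x3,x4=0001]: 00001111  (ones: 4)
  rows 16-23 [x1,x2,x3,x4=0010]: 00001111  (ones: 4)
  rows 24-31 [x1,x2,x3,x4=0011]: 00001111  (ones: 4)
  rows 32-39 [x1,x2,x3,x4=0100]: 00001111  (ones: 4)
  rows 40-47 [x1,x2,x3,x4=0101]: 00001111  (ones: 4)
  rows 48-55 [x1,x2,x3,x4=0110]: 00001111  (ones: 4)
  rows 56-63 [x1,x2,x3,x4=0111]: 00001111  (ones: 4)
  rows 64-71 [x1,x2,x3,x4=1000]: 00000000  (ones: 0)
  rows 72-79 [x1,x2,x3,x4=1001]: 00000000  (ones: 0)
  rows 80-87 [x1,x2,x3,x4=1010]: 00000000  (ones: 0)
  rows 88-95 [x1,x2,x3,x4=1011]: 00000000  (ones: 0)
  rows 96-103 [x1,x2,x3,x4=1100]: 00000000  (ones: 0)
  rows 104-111 [x1,x2,x3,x4=1101]: 00000000  (ones: 0)
  rows 112-119 [x1,x2,x3,x4=1110]: 00000000  (ones: 0)
  rows 120-127 [x1,x2,x3,x4=1111]: 00000000  (ones: 0)
Satisfying assignments = 4+4+4+4+4+4+4+4+0+0+0+0+0+0+0+0 = 32

32


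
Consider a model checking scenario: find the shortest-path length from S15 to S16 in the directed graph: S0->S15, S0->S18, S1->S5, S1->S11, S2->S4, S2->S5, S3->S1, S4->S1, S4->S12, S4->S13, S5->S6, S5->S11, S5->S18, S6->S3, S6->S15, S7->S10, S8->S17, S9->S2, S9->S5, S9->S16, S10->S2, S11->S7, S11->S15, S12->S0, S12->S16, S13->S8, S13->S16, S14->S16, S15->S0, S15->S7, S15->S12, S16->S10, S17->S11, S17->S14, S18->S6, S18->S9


BFS layer-by-layer from S15:
  dist 0: {S15}
  dist 1: {S0, S7, S12}
  dist 2: {S10, S16, S18}
  -> S16 reached at distance 2
Shortest path length = 2

2


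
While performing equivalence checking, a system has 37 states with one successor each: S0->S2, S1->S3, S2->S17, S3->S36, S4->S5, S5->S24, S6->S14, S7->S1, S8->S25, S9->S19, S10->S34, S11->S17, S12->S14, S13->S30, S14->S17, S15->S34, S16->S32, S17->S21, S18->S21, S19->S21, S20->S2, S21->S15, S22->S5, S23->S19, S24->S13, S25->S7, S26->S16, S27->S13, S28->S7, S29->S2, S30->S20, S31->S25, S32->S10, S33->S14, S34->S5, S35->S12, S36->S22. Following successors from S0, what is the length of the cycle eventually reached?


Trace from S0 until a state repeats:
  S0 -> S2 -> S17 -> S21 -> S15 -> S34 -> S5 -> S24 -> S13 -> S30 -> S20 -> S2
S2 first seen at step 1, revisited at step 11.
Cycle length = 11 - 1 = 10

10


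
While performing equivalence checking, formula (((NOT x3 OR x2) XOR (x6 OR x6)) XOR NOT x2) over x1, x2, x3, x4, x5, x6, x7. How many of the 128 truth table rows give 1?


Formula: (((NOT x3 OR x2) XOR (x6 OR x6)) XOR NOT x2) over 7 vars (128 rows)
Evaluate each row (x1, x2, x3, x4, x5, x6, x7 as bits, MSB first):
  row 0 [0000000]: (((NOT 0 OR 0) XOR (0 OR 0)) XOR NOT 0) -> 0
  row 1 [0000001]: (((NOT 0 OR 0) XOR (0 OR 0)) XOR NOT 0) -> 0
  row 2 [0000010]: (((NOT 0 OR 0) XOR (1 OR 1)) XOR NOT 0) -> 1
  row 3 [0000011]: (((NOT 0 OR 0) XOR (1 OR 1)) XOR NOT 0) -> 1
  row 4 [0000100]: (((NOT 0 OR 0) XOR (0 OR 0)) XOR NOT 0) -> 0
  (every remaining row is evaluated the same way; all 128 results are listed next)
Full result column, 8 rows per line (x1,x2,x3,x4 fixed per line; x5,x6,x7 runs 000..111 left to right):
  rows 0-7 [x1,x2,x3,x4=0000]: 00110011  (ones: 4)
  rows 8-15 [x1,x2,x3,x4=0001]: 00110011  (ones: 4)
  rows 16-23 [x1,x2,x3,x4=0010]: 11001100  (ones: 4)
  rows 24-31 [x1,x2,x3,x4=0011]: 11001100  (ones: 4)
  rows 32-39 [x1,x2,x3,x4=0100]: 11001100  (ones: 4)
  rows 40-47 [x1,x2,x3,x4=0101]: 11001100  (ones: 4)
  rows 48-55 [x1,x2,x3,x4=0110]: 11001100  (ones: 4)
  rows 56-63 [x1,x2,x3,x4=0111]: 11001100  (ones: 4)
  rows 64-71 [x1,x2,x3,x4=1000]: 00110011  (ones: 4)
  rows 72-79 [x1,x2,x3,x4=1001]: 00110011  (ones: 4)
  rows 80-87 [x1,x2,x3,x4=1010]: 11001100  (ones: 4)
  rows 88-95 [x1,x2,x3,x4=1011]: 11001100  (ones: 4)
  rows 96-103 [x1,x2,x3,x4=1100]: 11001100  (ones: 4)
  rows 104-111 [x1,x2,x3,x4=1101]: 11001100  (ones: 4)
  rows 112-119 [x1,x2,x3,x4=1110]: 11001100  (ones: 4)
  rows 120-127 [x1,x2,x3,x4=1111]: 11001100  (ones: 4)
Count of 1-rows = 4+4+4+4+4+4+4+4+4+4+4+4+4+4+4+4 = 64

64
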